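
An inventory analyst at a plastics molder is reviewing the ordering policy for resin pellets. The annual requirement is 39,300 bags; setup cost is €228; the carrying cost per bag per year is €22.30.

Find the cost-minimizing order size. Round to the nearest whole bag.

896 bags

EOQ = √(2DS/H) = √(2 × 39,300 × 228 / 22.3)
    = √(803,623.32) ≈ 896.45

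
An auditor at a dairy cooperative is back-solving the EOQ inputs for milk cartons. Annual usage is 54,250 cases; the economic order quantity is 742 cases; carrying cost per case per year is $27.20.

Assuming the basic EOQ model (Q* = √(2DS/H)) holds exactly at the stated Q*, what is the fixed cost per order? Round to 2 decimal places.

$138.02

Since Q* = (2DS/H)^½, squaring gives Q*²·H = 2DS.
S = Q²H / (2D) = 742² × 27.2 / (2 × 54,250) = 138.0216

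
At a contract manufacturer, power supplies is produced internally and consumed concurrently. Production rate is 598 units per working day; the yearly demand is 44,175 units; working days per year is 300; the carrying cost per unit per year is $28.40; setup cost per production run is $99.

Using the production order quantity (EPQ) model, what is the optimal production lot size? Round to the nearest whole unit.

Daily demand d = 44,175/300 = 147.250; p = 598; 1 − d/p = 0.75376
EPQ = √(2DS / (H(1 − d/p)))
    = √(2 × 44,175 × 99 / (28.4 × 0.75376)) ≈ 639.21

639 units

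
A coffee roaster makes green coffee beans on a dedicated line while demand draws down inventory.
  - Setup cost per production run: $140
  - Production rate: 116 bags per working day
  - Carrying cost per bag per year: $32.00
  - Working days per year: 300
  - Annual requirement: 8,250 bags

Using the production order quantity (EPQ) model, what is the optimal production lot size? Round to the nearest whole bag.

308 bags

d = 8,250/300 = 27.5000 bags/day;  effective holding cost H(1 − d/p) = 32·(1 − 27.5000/116) = 24.41379
Q* = √(2DS / H_eff) = √(2·8,250·140 / 24.41379) ≈ 307.60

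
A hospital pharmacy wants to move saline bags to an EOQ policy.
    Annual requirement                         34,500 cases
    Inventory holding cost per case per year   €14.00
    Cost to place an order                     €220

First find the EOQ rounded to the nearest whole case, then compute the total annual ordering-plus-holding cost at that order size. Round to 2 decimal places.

EOQ = √(2DS/H) = √(2 × 34,500 × 220 / 14)
    = √(1,084,285.71) ≈ 1,041.29 → Q = 1,041 cases
Ordering: D/Q × S = 34,500/1,041 × €220 = €7,291.07
Holding:  Q/2 × H = 1,041/2 × €14 = €7,287.00
Total = €7,291.07 + €7,287.00 = €14,578.07

€14,578.07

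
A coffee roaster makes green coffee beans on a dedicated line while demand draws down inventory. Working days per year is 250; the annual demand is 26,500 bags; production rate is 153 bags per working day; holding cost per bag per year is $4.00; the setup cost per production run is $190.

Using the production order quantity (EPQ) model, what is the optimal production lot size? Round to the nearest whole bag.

2,863 bags

Daily demand d = 26,500/250 = 106.000; p = 153; 1 − d/p = 0.30719
EPQ = √(2DS / (H(1 − d/p)))
    = √(2 × 26,500 × 190 / (4 × 0.30719)) ≈ 2,862.74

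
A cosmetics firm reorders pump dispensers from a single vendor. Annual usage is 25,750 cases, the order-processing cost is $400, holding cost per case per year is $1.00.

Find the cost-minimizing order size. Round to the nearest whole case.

4,539 cases

EOQ = √(2DS/H) = √(2 × 25,750 × 400 / 1)
    = √(20,600,000.00) ≈ 4,538.72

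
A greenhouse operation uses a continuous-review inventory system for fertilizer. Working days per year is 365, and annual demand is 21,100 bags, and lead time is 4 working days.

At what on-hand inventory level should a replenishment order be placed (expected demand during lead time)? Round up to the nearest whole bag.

Daily demand d = 21,100 / 365 = 57.808 bags/day
Demand during lead time = 57.808 × 4 = 231.23
Reorder point = 231.23 → round up

232 bags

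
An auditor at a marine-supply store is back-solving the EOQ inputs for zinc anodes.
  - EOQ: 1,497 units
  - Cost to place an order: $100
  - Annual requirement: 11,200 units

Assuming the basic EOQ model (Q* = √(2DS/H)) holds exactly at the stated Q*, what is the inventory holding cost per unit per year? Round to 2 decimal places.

$1.00

EOQ relation: Q² = 2DS/H, so rearrange for the unknown.
H = 2DS / Q² = 2 × 11,200 × 100 / 1,497² = 0.9995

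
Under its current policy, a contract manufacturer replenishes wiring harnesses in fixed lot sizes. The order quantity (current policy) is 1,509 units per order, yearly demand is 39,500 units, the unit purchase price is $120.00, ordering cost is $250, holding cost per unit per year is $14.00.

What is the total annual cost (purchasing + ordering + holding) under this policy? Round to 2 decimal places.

$4,757,107.07

Annual ordering cost = (D/Q)·S = (39,500/1,509) × 250 = $6,544.07
Annual holding cost  = (Q/2)·H = (1,509/2) × 14 = $10,563.00
Purchase cost = D·C = 39,500 × 120 = $4,740,000.00
Total = $6,544.07 + $10,563.00 + $4,740,000.00 = $4,757,107.07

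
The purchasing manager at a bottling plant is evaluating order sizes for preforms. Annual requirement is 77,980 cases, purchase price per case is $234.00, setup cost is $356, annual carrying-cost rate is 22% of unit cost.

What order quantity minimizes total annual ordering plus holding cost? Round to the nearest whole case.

Carrying cost H = $234 × 22% = $51.4800/case/yr
EOQ = √(2DS/H) = √(2 × 77,980 × 356 / 51.48)
    = √(1,078,511.27) ≈ 1,038.51

1,039 cases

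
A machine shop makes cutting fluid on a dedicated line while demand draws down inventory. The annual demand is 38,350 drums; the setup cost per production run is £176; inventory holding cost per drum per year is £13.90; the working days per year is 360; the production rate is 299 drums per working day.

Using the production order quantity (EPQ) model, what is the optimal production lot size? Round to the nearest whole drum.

d = 38,350/360 = 106.5278 drums/day;  effective holding cost H(1 − d/p) = 13.9·(1 − 106.5278/299) = 8.94771
Q* = √(2DS / H_eff) = √(2·38,350·176 / 8.94771) ≈ 1,228.28

1,228 drums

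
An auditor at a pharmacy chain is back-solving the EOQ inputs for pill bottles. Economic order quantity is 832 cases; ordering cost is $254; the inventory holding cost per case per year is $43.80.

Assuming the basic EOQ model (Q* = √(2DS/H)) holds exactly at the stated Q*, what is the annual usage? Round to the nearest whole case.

59,684 cases per year

Since Q* = (2DS/H)^½, squaring gives Q*²·H = 2DS.
D = Q²H / (2S) = 832² × 43.8 / (2 × 254) = 59,683.88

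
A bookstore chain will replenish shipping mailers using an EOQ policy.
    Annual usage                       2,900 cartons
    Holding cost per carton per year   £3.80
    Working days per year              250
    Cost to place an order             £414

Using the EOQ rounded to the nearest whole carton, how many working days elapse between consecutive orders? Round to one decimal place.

Optimal lot size Q* = (2 × 2,900 × £414 / £3.8)^½ ≈ 794.92 → Q = 795 cartons
Cycle time = (working days × Q)/D = (250 × 795) / 2,900 = 68.534 days

68.5 days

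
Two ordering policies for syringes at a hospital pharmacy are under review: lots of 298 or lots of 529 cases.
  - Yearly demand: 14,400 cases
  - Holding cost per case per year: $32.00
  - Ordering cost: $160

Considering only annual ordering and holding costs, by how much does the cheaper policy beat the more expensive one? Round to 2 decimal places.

Annual cost at Q: ordering D·S/Q plus holding Q·H/2.
TC(298) = (14,400/298)×160 + (298/2)×32 = $12,499.54
TC(529) = (14,400/529)×160 + (529/2)×32 = $12,819.39
|ΔTC| = |$12,499.54 − $12,819.39| = $319.84

$319.84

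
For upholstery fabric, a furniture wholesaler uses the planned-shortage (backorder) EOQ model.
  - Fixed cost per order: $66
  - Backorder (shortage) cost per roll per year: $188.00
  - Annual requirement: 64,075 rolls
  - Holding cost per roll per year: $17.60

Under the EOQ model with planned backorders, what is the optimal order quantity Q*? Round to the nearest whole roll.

Q* = √(2DS/H) · √((H + b)/b)
   = √(2 × 64,075 × 66 / 17.6) · √((17.6 + 188) / 188)
   = 693.226 × 1.0458 ≈ 724.95

725 rolls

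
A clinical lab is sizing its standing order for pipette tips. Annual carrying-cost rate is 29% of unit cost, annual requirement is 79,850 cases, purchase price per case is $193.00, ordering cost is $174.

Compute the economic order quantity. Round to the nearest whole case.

705 cases

Carrying cost H = $193 × 29% = $55.9700/case/yr
2DS/H = 2·79,850·174/55.97 = 496,476.68
EOQ = √496,476.68 ≈ 704.61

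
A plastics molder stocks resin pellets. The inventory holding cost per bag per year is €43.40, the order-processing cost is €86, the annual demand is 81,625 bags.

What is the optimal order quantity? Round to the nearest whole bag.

EOQ = √(2DS/H) = √(2 × 81,625 × 86 / 43.4)
    = √(323,490.78) ≈ 568.76

569 bags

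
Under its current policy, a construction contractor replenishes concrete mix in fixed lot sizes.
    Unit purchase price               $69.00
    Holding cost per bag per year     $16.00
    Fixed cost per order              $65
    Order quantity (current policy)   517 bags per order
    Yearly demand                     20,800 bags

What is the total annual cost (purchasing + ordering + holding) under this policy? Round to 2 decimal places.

$1,441,951.09

Annual ordering cost = (D/Q)·S = (20,800/517) × 65 = $2,615.09
Annual holding cost  = (Q/2)·H = (517/2) × 16 = $4,136.00
Purchase cost = D·C = 20,800 × 69 = $1,435,200.00
Total = $2,615.09 + $4,136.00 + $1,435,200.00 = $1,441,951.09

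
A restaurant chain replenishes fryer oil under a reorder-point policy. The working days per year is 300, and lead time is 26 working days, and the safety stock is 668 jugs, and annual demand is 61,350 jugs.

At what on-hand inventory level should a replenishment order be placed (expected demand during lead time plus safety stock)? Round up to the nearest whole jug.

Daily demand d = 61,350 / 300 = 204.500 jugs/day
Demand during lead time = 204.500 × 26 = 5,317.00
Reorder point = 5,317.00 + 668 = 5,985.00 → round up

5,985 jugs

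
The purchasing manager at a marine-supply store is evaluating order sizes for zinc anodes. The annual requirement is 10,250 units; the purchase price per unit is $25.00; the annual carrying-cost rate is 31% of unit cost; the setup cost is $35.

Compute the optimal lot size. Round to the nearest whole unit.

Carrying cost H = $25 × 31% = $7.7500/unit/yr
Q* = √(2·D·S / H) = √(2·10,250·35 / 7.75) = √92,580.6 ≈ 304.27

304 units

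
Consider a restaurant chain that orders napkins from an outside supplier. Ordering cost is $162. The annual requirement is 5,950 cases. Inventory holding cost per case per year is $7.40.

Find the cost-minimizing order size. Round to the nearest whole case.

510 cases

2DS/H = 2·5,950·162/7.4 = 260,513.51
EOQ = √260,513.51 ≈ 510.41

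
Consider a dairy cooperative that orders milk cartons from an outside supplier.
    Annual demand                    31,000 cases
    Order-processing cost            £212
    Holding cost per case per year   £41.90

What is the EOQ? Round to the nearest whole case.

560 cases

Optimal lot size Q* = (2 × 31,000 × £212 / £41.9)^½ ≈ 560.09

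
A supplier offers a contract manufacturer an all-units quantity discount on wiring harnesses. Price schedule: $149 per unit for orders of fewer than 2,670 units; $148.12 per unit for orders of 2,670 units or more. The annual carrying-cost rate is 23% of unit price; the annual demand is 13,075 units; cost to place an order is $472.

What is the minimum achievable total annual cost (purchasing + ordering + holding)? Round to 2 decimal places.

$1,968,741.67

H₁ = 23%×$149 = $34.2700;  H₂ = 23%×$148.12 = $34.0676
EOQ₁ = √(2×13,075×472/34.2700) = 600.14  (< 2,670, feasible at tier 1)
EOQ₂ = √(2×13,075×472/34.0676) = 601.92  (< 2,670 → use Q = 2,670 at tier-2 price)
TC(tier 1 (EOQ₁), Q≈600.1) = $1,968,741.67
TC(tier 2, Q≈2,670.0) = $1,984,460.63
Minimum at tier 1 (EOQ₁): $1,968,741.67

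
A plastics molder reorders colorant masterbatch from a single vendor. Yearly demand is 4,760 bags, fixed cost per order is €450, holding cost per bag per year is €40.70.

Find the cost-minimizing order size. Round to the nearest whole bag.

324 bags

EOQ = √(2DS/H) = √(2 × 4,760 × 450 / 40.7)
    = √(105,257.99) ≈ 324.43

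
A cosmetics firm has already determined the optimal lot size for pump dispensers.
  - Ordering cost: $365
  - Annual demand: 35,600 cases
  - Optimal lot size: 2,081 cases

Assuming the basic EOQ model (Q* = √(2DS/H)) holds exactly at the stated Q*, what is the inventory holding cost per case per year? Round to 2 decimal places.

From Q* = √(2DS/H) ⇒ Q*² = 2DS/H.
H = 2DS / Q² = 2 × 35,600 × 365 / 2,081² = 6.0011

$6.00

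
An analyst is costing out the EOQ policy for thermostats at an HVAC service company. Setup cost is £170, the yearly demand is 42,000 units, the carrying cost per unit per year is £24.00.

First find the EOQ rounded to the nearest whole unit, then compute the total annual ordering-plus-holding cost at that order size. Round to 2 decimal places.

Optimal lot size Q* = (2 × 42,000 × £170 / £24)^½ ≈ 771.36 → Q = 771 units
Orders/yr = 42,000/771 = 54.475; ordering cost = 54.475 × £170 = £9,260.70
Average inventory = 771/2 = 385.5; holding cost = 385.5 × £24 = £9,252.00
Total = £9,260.70 + £9,252.00 = £18,512.70

£18,512.70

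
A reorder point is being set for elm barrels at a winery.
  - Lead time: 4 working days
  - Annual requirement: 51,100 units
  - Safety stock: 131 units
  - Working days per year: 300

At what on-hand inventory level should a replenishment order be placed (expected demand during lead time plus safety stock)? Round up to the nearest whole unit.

Daily demand d = 51,100 / 300 = 170.333 units/day
Demand during lead time = 170.333 × 4 = 681.33
Reorder point = 681.33 + 131 = 812.33 → round up

813 units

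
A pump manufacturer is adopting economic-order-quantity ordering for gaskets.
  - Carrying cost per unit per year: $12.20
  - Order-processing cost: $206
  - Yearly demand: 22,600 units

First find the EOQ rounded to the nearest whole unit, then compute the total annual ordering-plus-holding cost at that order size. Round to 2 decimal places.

Q* = √(2·D·S / H) = √(2·22,600·206 / 12.2) = √763,213.1 ≈ 873.62 → Q = 874 units
Orders/yr = 22,600/874 = 25.858; ordering cost = 25.858 × $206 = $5,326.77
Average inventory = 874/2 = 437; holding cost = 437 × $12.2 = $5,331.40
Total = $5,326.77 + $5,331.40 = $10,658.17

$10,658.17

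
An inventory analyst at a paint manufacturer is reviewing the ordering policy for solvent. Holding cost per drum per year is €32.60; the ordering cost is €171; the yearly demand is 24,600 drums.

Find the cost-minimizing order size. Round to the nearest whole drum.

508 drums

2DS/H = 2·24,600·171/32.6 = 258,073.62
EOQ = √258,073.62 ≈ 508.01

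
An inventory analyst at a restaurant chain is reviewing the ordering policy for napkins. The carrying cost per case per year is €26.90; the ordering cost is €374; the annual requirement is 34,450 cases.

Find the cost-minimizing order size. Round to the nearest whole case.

EOQ = √(2DS/H) = √(2 × 34,450 × 374 / 26.9)
    = √(957,940.52) ≈ 978.74

979 cases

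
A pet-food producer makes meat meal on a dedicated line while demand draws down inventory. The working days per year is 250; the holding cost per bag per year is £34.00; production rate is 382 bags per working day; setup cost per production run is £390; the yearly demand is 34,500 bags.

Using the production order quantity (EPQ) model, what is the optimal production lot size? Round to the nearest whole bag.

1,113 bags

Daily demand d = 34,500/250 = 138.000; p = 382; 1 − d/p = 0.63874
EPQ = √(2DS / (H(1 − d/p)))
    = √(2 × 34,500 × 390 / (34 × 0.63874)) ≈ 1,113.15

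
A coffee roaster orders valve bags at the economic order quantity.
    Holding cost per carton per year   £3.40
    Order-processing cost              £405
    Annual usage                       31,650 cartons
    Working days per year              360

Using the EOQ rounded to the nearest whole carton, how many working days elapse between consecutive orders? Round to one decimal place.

2DS/H = 2·31,650·405/3.4 = 7,540,147.06
EOQ = √7,540,147.06 ≈ 2,745.93 → Q = 2,746 cartons
T = Q/D × 360 days = 2,746/31,650 × 360 = 31.234 days

31.2 days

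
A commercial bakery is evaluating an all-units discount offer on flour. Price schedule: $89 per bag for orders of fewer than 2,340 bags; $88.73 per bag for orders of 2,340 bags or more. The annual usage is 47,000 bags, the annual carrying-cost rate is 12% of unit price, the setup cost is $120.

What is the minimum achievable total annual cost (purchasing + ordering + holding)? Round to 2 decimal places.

H₁ = 12%×$89 = $10.6800;  H₂ = 12%×$88.73 = $10.6476
EOQ₁ = √(2×47,000×120/10.6800) = 1,027.71  (< 2,340, feasible at tier 1)
EOQ₂ = √(2×47,000×120/10.6476) = 1,029.27  (< 2,340 → use Q = 2,340 at tier-2 price)
TC(tier 1 (EOQ₁), Q≈1,027.7) = $4,193,975.90
TC(tier 2, Q≈2,340.0) = $4,185,177.95
Minimum at tier 2: $4,185,177.95

$4,185,177.95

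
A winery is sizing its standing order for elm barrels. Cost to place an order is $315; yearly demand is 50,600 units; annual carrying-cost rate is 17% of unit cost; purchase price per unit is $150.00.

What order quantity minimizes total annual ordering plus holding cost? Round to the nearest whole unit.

1,118 units

Carrying cost H = $150 × 17% = $25.5000/unit/yr
2DS/H = 2·50,600·315/25.5 = 1,250,117.65
EOQ = √1,250,117.65 ≈ 1,118.09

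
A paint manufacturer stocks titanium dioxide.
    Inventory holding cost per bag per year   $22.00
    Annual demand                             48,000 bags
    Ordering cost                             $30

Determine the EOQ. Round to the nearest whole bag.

2DS/H = 2·48,000·30/22 = 130,909.09
EOQ = √130,909.09 ≈ 361.81

362 bags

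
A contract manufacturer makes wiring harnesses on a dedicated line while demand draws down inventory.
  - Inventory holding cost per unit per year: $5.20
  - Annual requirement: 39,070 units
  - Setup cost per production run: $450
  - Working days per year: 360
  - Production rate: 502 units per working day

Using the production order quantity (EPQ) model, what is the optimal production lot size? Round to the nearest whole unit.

2,937 units

Daily demand d = 39,070/360 = 108.528; p = 502; 1 − d/p = 0.78381
EPQ = √(2DS / (H(1 − d/p)))
    = √(2 × 39,070 × 450 / (5.2 × 0.78381)) ≈ 2,937.22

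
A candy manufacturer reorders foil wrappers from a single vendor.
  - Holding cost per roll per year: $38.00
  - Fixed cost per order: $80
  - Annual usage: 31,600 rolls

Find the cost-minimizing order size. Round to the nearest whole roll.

2DS/H = 2·31,600·80/38 = 133,052.63
EOQ = √133,052.63 ≈ 364.76

365 rolls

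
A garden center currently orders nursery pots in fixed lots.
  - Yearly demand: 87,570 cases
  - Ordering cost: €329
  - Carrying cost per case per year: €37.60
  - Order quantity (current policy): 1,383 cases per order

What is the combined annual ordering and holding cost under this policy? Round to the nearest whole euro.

€46,832

Ordering: D/Q × S = 87,570/1,383 × €329 = €20,831.91
Holding:  Q/2 × H = 1,383/2 × €37.6 = €26,000.40
Total = €20,831.91 + €26,000.40 = €46,832.31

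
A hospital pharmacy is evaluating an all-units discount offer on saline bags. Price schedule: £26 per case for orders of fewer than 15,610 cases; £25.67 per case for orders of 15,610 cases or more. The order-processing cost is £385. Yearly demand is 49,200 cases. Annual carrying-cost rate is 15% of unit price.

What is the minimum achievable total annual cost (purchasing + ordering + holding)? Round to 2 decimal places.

H₁ = 15%×£26 = £3.9000;  H₂ = 15%×£25.67 = £3.8505
EOQ₁ = √(2×49,200×385/3.9000) = 3,116.70  (< 15,610, feasible at tier 1)
EOQ₂ = √(2×49,200×385/3.8505) = 3,136.67  (< 15,610 → use Q = 15,610 at tier-2 price)
TC(tier 1 (EOQ₁), Q≈3,116.7) = £1,291,355.15
TC(tier 2, Q≈15,610.0) = £1,294,230.61
Minimum at tier 1 (EOQ₁): £1,291,355.15

£1,291,355.15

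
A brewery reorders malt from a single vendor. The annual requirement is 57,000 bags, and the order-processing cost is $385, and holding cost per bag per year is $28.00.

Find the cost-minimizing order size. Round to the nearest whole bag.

1,252 bags

2DS/H = 2·57,000·385/28 = 1,567,500.00
EOQ = √1,567,500.00 ≈ 1,252.00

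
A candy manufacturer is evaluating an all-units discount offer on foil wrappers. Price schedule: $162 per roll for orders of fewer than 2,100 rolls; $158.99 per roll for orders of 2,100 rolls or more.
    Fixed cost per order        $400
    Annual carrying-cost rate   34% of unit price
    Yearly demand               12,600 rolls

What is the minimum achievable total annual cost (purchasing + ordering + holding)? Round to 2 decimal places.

H₁ = 34%×$162 = $55.0800;  H₂ = 34%×$158.99 = $54.0566
EOQ₁ = √(2×12,600×400/55.0800) = 427.79  (< 2,100, feasible at tier 1)
EOQ₂ = √(2×12,600×400/54.0566) = 431.82  (< 2,100 → use Q = 2,100 at tier-2 price)
TC(tier 1 (EOQ₁), Q≈427.8) = $2,064,762.82
TC(tier 2, Q≈2,100.0) = $2,062,433.43
Minimum at tier 2: $2,062,433.43

$2,062,433.43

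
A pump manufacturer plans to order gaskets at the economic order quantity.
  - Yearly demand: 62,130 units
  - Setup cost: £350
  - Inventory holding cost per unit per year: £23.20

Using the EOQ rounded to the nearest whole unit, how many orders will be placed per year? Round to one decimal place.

45.4 orders per year

EOQ = √(2DS/H) = √(2 × 62,130 × 350 / 23.2)
    = √(1,874,612.07) ≈ 1,369.16 → Q = 1,369
Orders per year = D/Q = 62,130 / 1,369 = 45.383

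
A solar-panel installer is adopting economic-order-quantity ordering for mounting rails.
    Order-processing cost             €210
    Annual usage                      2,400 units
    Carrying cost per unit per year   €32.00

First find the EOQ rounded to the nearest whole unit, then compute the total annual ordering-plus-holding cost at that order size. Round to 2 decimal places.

€5,679.46

EOQ = √(2DS/H) = √(2 × 2,400 × 210 / 32)
    = √(31,500.00) ≈ 177.48 → Q = 177 units
Ordering: D/Q × S = 2,400/177 × €210 = €2,847.46
Holding:  Q/2 × H = 177/2 × €32 = €2,832.00
Total = €2,847.46 + €2,832.00 = €5,679.46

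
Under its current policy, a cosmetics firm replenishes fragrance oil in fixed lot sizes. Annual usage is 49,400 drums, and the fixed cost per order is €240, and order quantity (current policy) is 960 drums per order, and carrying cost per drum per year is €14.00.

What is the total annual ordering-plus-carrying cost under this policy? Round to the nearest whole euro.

Orders/yr = 49,400/960 = 51.458; ordering cost = 51.458 × €240 = €12,350.00
Average inventory = 960/2 = 480; holding cost = 480 × €14 = €6,720.00
Total = €12,350.00 + €6,720.00 = €19,070.00

€19,070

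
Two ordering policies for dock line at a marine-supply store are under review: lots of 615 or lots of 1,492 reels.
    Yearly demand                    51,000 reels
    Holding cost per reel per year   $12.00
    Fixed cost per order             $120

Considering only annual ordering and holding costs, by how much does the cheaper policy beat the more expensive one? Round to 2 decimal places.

$587.34

Annual cost at Q: ordering D·S/Q plus holding Q·H/2.
TC(615) = (51,000/615)×120 + (615/2)×12 = $13,641.22
TC(1,492) = (51,000/1,492)×120 + (1,492/2)×12 = $13,053.88
Lots of 1,492 are cheaper by $587.34.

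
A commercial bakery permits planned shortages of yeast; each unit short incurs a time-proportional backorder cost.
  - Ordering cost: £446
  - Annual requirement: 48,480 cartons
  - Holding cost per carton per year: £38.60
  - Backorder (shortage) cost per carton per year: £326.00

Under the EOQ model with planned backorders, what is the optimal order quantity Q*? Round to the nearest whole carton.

1,119 cartons

Basic EOQ = √(2·48,480·446/38.6) = 1,058.449
Backorder adjustment √((H+b)/b) = √((38.6+326)/326) = 1.0575
Q* = 1,058.449 × 1.0575 ≈ 1,119.36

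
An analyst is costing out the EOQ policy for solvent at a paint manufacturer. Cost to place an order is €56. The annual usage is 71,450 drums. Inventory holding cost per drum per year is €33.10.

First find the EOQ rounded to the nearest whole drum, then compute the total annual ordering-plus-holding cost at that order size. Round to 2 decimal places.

2DS/H = 2·71,450·56/33.1 = 241,764.35
EOQ = √241,764.35 ≈ 491.70 → Q = 492 drums
Annual ordering cost = (D/Q)·S = (71,450/492) × 56 = €8,132.52
Annual holding cost  = (Q/2)·H = (492/2) × 33.1 = €8,142.60
Total = €8,132.52 + €8,142.60 = €16,275.12

€16,275.12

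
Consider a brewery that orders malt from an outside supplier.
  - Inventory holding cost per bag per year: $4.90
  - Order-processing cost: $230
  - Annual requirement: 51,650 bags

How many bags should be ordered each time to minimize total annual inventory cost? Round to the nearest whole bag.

Optimal lot size Q* = (2 × 51,650 × $230 / $4.9)^½ ≈ 2,201.99

2,202 bags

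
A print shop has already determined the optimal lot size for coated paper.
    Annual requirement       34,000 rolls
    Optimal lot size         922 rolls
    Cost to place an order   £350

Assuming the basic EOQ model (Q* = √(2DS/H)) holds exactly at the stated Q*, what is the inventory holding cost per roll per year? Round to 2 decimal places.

Since Q* = (2DS/H)^½, squaring gives Q*²·H = 2DS.
H = 2DS / Q² = 2 × 34,000 × 350 / 922² = 27.9972

£28.00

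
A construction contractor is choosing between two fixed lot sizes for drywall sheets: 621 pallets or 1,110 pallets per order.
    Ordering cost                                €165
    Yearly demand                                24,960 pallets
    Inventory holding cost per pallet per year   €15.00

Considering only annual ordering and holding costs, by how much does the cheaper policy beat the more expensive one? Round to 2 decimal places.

For each Q, cost = (D/Q)·S + (Q/2)·H.
TC(621) = (24,960/621)×165 + (621/2)×15 = €11,289.38
TC(1,110) = (24,960/1,110)×165 + (1,110/2)×15 = €12,035.27
Lots of 621 are cheaper by €745.89.

€745.89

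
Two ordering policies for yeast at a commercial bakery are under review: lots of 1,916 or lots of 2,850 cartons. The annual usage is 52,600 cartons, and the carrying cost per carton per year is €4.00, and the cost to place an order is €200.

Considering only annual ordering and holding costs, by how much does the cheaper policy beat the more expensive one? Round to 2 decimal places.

€68.62

Annual cost at Q: ordering D·S/Q plus holding Q·H/2.
TC(1,916) = (52,600/1,916)×200 + (1,916/2)×4 = €9,322.61
TC(2,850) = (52,600/2,850)×200 + (2,850/2)×4 = €9,391.23
Lots of 1,916 are cheaper by €68.62.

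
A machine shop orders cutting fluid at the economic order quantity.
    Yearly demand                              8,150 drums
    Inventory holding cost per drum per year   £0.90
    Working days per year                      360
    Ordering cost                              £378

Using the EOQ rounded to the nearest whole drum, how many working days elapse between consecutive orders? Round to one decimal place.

115.6 days

EOQ = √(2DS/H) = √(2 × 8,150 × 378 / 0.9)
    = √(6,846,000.00) ≈ 2,616.49 → Q = 2,616 drums
Days between orders = 360 / (D/Q) = 360 / 3.115 ≈ 115.553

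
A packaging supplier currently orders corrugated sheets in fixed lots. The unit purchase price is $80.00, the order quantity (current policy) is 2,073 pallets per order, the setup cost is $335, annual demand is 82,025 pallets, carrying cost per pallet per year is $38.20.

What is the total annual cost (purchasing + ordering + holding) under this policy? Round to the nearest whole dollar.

$6,614,850

Annual ordering cost = (D/Q)·S = (82,025/2,073) × 335 = $13,255.37
Annual holding cost  = (Q/2)·H = (2,073/2) × 38.2 = $39,594.30
Purchase cost = D·C = 82,025 × 80 = $6,562,000.00
Total = $13,255.37 + $39,594.30 + $6,562,000.00 = $6,614,849.67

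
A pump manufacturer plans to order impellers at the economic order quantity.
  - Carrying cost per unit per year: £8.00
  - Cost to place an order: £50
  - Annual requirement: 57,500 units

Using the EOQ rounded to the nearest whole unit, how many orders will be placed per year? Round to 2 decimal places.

67.81 orders per year

Optimal lot size Q* = (2 × 57,500 × £50 / £8)^½ ≈ 847.79 → Q = 848
Orders per year = D/Q = 57,500 / 848 = 67.807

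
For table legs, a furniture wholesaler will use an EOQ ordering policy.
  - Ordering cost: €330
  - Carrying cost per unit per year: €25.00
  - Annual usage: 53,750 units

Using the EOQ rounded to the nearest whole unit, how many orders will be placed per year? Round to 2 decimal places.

Optimal lot size Q* = (2 × 53,750 × €330 / €25)^½ ≈ 1,191.22 → Q = 1,191
N = D/Q = 53,750/1,191 ≈ 45.130 orders/yr

45.13 orders per year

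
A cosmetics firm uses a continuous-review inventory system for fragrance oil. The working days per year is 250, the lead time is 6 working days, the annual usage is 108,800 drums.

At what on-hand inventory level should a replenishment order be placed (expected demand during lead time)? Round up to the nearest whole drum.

Daily demand d = 108,800 / 250 = 435.200 drums/day
Demand during lead time = 435.200 × 6 = 2,611.20
Reorder point = 2,611.20 → round up

2,612 drums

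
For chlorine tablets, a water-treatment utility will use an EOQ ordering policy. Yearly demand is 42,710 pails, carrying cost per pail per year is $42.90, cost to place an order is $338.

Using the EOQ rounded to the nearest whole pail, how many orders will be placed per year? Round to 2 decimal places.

2DS/H = 2·42,710·338/42.9 = 673,006.06
EOQ = √673,006.06 ≈ 820.37 → Q = 820
N = D/Q = 42,710/820 ≈ 52.085 orders/yr

52.09 orders per year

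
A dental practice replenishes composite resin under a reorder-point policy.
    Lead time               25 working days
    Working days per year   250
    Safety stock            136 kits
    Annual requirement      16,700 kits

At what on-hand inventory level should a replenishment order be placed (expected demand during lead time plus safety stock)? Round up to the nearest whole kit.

Daily demand d = 16,700 / 250 = 66.800 kits/day
Demand during lead time = 66.800 × 25 = 1,670.00
Reorder point = 1,670.00 + 136 = 1,806.00 → round up

1,806 kits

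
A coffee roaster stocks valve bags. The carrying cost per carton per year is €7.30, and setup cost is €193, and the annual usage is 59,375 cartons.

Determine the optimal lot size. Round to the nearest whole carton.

1,772 cartons

EOQ = √(2DS/H) = √(2 × 59,375 × 193 / 7.3)
    = √(3,139,554.79) ≈ 1,771.88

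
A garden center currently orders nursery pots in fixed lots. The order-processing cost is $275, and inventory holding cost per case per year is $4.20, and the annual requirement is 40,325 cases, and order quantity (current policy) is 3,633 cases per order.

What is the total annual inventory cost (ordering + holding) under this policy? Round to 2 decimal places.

$10,681.70

Orders/yr = 40,325/3,633 = 11.100; ordering cost = 11.100 × $275 = $3,052.40
Average inventory = 3,633/2 = 1816.5; holding cost = 1816.5 × $4.2 = $7,629.30
Total = $3,052.40 + $7,629.30 = $10,681.70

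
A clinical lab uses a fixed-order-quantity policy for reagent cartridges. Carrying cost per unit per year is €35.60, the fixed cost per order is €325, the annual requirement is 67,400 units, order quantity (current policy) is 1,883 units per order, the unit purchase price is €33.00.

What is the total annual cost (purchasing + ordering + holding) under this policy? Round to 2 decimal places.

Ordering: D/Q × S = 67,400/1,883 × €325 = €11,633.03
Holding:  Q/2 × H = 1,883/2 × €35.6 = €33,517.40
Purchase cost = D·C = 67,400 × 33 = €2,224,200.00
Total = €11,633.03 + €33,517.40 + €2,224,200.00 = €2,269,350.43

€2,269,350.43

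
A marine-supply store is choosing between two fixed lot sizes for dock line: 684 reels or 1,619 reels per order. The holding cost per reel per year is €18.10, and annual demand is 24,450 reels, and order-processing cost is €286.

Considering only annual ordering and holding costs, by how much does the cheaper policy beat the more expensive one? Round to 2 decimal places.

€2,557.65

For each Q, cost = (D/Q)·S + (Q/2)·H.
TC(684) = (24,450/684)×286 + (684/2)×18.1 = €16,413.45
TC(1,619) = (24,450/1,619)×286 + (1,619/2)×18.1 = €18,971.10
Cheaper: Q = 684.  Difference = €2,557.65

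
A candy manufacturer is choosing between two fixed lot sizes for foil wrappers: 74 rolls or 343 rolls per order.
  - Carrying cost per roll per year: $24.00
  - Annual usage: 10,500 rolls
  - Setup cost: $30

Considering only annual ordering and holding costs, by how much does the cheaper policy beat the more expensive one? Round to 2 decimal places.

For each Q, cost = (D/Q)·S + (Q/2)·H.
TC(74) = (10,500/74)×30 + (74/2)×24 = $5,144.76
TC(343) = (10,500/343)×30 + (343/2)×24 = $5,034.37
|ΔTC| = |$5,144.76 − $5,034.37| = $110.39

$110.39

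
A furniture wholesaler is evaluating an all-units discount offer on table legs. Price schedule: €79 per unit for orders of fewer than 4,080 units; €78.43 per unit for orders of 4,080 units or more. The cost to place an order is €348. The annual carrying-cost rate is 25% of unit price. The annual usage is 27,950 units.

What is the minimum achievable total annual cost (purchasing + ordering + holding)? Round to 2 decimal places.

H₁ = 25%×€79 = €19.7500;  H₂ = 25%×€78.43 = €19.6075
EOQ₁ = √(2×27,950×348/19.7500) = 992.46  (< 4,080, feasible at tier 1)
EOQ₂ = √(2×27,950×348/19.6075) = 996.06  (< 4,080 → use Q = 4,080 at tier-2 price)
TC(tier 1 (EOQ₁), Q≈992.5) = €2,227,651.04
TC(tier 2, Q≈4,080.0) = €2,234,501.77
Minimum at tier 1 (EOQ₁): €2,227,651.04

€2,227,651.04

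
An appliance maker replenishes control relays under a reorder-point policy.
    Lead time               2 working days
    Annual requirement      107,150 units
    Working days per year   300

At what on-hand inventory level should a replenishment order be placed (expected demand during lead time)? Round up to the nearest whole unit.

Daily demand d = 107,150 / 300 = 357.167 units/day
Demand during lead time = 357.167 × 2 = 714.33
Reorder point = 714.33 → round up

715 units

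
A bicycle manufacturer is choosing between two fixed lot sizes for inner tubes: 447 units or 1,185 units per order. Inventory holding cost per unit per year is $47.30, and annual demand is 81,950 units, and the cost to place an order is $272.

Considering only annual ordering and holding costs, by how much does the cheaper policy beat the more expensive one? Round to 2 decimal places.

TC(Q) = (D/Q)S + (Q/2)H
TC(447) = (81,950/447)×272 + (447/2)×47.3 = $60,438.22
TC(1,185) = (81,950/1,185)×272 + (1,185/2)×47.3 = $46,835.71
Cheaper: Q = 1,185.  Difference = $13,602.50

$13,602.50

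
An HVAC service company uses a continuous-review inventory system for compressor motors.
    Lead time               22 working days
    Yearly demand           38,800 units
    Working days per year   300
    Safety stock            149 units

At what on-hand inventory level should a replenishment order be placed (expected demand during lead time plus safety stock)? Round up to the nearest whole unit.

2,995 units

Daily demand d = 38,800 / 300 = 129.333 units/day
Demand during lead time = 129.333 × 22 = 2,845.33
Reorder point = 2,845.33 + 149 = 2,994.33 → round up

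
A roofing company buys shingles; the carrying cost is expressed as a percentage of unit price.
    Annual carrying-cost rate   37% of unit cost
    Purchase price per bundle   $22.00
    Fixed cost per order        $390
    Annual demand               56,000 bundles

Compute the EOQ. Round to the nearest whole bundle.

2,316 bundles

Holding cost per bundle per year: H = 37% × $22 = $8.1400
EOQ = √(2DS/H) = √(2 × 56,000 × 390 / 8.14)
    = √(5,366,093.37) ≈ 2,316.48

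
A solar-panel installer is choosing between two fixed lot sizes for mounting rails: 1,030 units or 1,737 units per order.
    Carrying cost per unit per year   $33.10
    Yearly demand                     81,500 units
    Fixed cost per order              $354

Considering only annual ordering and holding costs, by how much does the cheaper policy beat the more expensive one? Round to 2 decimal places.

$299.84

TC(Q) = (D/Q)S + (Q/2)H
TC(1,030) = (81,500/1,030)×354 + (1,030/2)×33.1 = $45,057.18
TC(1,737) = (81,500/1,737)×354 + (1,737/2)×33.1 = $45,357.02
Lots of 1,030 are cheaper by $299.84.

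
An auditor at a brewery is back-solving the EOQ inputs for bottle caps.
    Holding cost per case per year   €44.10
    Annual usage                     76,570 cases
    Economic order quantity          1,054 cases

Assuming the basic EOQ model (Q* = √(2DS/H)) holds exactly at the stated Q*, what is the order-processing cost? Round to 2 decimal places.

€319.91

From Q* = √(2DS/H) ⇒ Q*² = 2DS/H.
S = Q²H / (2D) = 1,054² × 44.1 / (2 × 76,570) = 319.9125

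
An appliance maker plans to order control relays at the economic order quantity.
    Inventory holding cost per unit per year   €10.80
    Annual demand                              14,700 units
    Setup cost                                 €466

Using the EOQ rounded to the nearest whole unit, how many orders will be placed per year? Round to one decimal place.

13.1 orders per year

2DS/H = 2·14,700·466/10.8 = 1,268,555.56
EOQ = √1,268,555.56 ≈ 1,126.30 → Q = 1,126
Orders per year = D/Q = 14,700 / 1,126 = 13.055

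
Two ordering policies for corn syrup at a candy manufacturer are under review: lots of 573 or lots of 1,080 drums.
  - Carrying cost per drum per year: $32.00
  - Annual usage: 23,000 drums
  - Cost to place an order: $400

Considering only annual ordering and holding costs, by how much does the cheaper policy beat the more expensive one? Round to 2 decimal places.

For each Q, cost = (D/Q)·S + (Q/2)·H.
TC(573) = (23,000/573)×400 + (573/2)×32 = $25,223.85
TC(1,080) = (23,000/1,080)×400 + (1,080/2)×32 = $25,798.52
Lots of 573 are cheaper by $574.67.

$574.67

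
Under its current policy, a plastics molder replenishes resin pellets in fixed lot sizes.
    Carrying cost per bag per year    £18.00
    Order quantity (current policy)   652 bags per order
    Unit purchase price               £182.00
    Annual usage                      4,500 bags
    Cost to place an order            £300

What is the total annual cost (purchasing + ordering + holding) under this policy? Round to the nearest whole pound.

Orders/yr = 4,500/652 = 6.902; ordering cost = 6.902 × £300 = £2,070.55
Average inventory = 652/2 = 326; holding cost = 326 × £18 = £5,868.00
Purchase cost = D·C = 4,500 × 182 = £819,000.00
Total = £2,070.55 + £5,868.00 + £819,000.00 = £826,938.55

£826,939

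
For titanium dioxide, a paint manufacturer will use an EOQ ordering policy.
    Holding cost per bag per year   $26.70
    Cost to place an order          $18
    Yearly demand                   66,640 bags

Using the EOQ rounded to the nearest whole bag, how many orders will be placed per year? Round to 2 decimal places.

222.13 orders per year

Optimal lot size Q* = (2 × 66,640 × $18 / $26.7)^½ ≈ 299.75 → Q = 300
Orders per year = D/Q = 66,640 / 300 = 222.133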